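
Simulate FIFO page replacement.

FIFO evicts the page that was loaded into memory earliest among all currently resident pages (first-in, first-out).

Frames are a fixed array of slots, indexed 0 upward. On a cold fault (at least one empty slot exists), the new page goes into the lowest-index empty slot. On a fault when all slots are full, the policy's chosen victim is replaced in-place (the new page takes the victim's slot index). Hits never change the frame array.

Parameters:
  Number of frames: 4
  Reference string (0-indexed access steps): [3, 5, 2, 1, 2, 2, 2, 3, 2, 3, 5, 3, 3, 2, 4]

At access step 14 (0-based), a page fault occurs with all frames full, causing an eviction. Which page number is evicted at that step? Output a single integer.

Answer: 3

Derivation:
Step 0: ref 3 -> FAULT, frames=[3,-,-,-]
Step 1: ref 5 -> FAULT, frames=[3,5,-,-]
Step 2: ref 2 -> FAULT, frames=[3,5,2,-]
Step 3: ref 1 -> FAULT, frames=[3,5,2,1]
Step 4: ref 2 -> HIT, frames=[3,5,2,1]
Step 5: ref 2 -> HIT, frames=[3,5,2,1]
Step 6: ref 2 -> HIT, frames=[3,5,2,1]
Step 7: ref 3 -> HIT, frames=[3,5,2,1]
Step 8: ref 2 -> HIT, frames=[3,5,2,1]
Step 9: ref 3 -> HIT, frames=[3,5,2,1]
Step 10: ref 5 -> HIT, frames=[3,5,2,1]
Step 11: ref 3 -> HIT, frames=[3,5,2,1]
Step 12: ref 3 -> HIT, frames=[3,5,2,1]
Step 13: ref 2 -> HIT, frames=[3,5,2,1]
Step 14: ref 4 -> FAULT, evict 3, frames=[4,5,2,1]
At step 14: evicted page 3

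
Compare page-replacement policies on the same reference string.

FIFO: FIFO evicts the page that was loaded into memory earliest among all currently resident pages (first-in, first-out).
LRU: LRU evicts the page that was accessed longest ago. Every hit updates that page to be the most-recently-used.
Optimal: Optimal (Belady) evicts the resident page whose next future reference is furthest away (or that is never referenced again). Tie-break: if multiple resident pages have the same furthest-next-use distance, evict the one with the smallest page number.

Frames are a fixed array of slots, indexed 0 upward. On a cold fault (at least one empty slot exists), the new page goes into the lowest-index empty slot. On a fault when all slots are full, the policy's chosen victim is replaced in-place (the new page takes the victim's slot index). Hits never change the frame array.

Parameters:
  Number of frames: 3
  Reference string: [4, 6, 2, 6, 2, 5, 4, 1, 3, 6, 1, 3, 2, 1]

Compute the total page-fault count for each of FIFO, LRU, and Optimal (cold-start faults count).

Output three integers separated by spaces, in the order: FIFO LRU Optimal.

--- FIFO ---
  step 0: ref 4 -> FAULT, frames=[4,-,-] (faults so far: 1)
  step 1: ref 6 -> FAULT, frames=[4,6,-] (faults so far: 2)
  step 2: ref 2 -> FAULT, frames=[4,6,2] (faults so far: 3)
  step 3: ref 6 -> HIT, frames=[4,6,2] (faults so far: 3)
  step 4: ref 2 -> HIT, frames=[4,6,2] (faults so far: 3)
  step 5: ref 5 -> FAULT, evict 4, frames=[5,6,2] (faults so far: 4)
  step 6: ref 4 -> FAULT, evict 6, frames=[5,4,2] (faults so far: 5)
  step 7: ref 1 -> FAULT, evict 2, frames=[5,4,1] (faults so far: 6)
  step 8: ref 3 -> FAULT, evict 5, frames=[3,4,1] (faults so far: 7)
  step 9: ref 6 -> FAULT, evict 4, frames=[3,6,1] (faults so far: 8)
  step 10: ref 1 -> HIT, frames=[3,6,1] (faults so far: 8)
  step 11: ref 3 -> HIT, frames=[3,6,1] (faults so far: 8)
  step 12: ref 2 -> FAULT, evict 1, frames=[3,6,2] (faults so far: 9)
  step 13: ref 1 -> FAULT, evict 3, frames=[1,6,2] (faults so far: 10)
  FIFO total faults: 10
--- LRU ---
  step 0: ref 4 -> FAULT, frames=[4,-,-] (faults so far: 1)
  step 1: ref 6 -> FAULT, frames=[4,6,-] (faults so far: 2)
  step 2: ref 2 -> FAULT, frames=[4,6,2] (faults so far: 3)
  step 3: ref 6 -> HIT, frames=[4,6,2] (faults so far: 3)
  step 4: ref 2 -> HIT, frames=[4,6,2] (faults so far: 3)
  step 5: ref 5 -> FAULT, evict 4, frames=[5,6,2] (faults so far: 4)
  step 6: ref 4 -> FAULT, evict 6, frames=[5,4,2] (faults so far: 5)
  step 7: ref 1 -> FAULT, evict 2, frames=[5,4,1] (faults so far: 6)
  step 8: ref 3 -> FAULT, evict 5, frames=[3,4,1] (faults so far: 7)
  step 9: ref 6 -> FAULT, evict 4, frames=[3,6,1] (faults so far: 8)
  step 10: ref 1 -> HIT, frames=[3,6,1] (faults so far: 8)
  step 11: ref 3 -> HIT, frames=[3,6,1] (faults so far: 8)
  step 12: ref 2 -> FAULT, evict 6, frames=[3,2,1] (faults so far: 9)
  step 13: ref 1 -> HIT, frames=[3,2,1] (faults so far: 9)
  LRU total faults: 9
--- Optimal ---
  step 0: ref 4 -> FAULT, frames=[4,-,-] (faults so far: 1)
  step 1: ref 6 -> FAULT, frames=[4,6,-] (faults so far: 2)
  step 2: ref 2 -> FAULT, frames=[4,6,2] (faults so far: 3)
  step 3: ref 6 -> HIT, frames=[4,6,2] (faults so far: 3)
  step 4: ref 2 -> HIT, frames=[4,6,2] (faults so far: 3)
  step 5: ref 5 -> FAULT, evict 2, frames=[4,6,5] (faults so far: 4)
  step 6: ref 4 -> HIT, frames=[4,6,5] (faults so far: 4)
  step 7: ref 1 -> FAULT, evict 4, frames=[1,6,5] (faults so far: 5)
  step 8: ref 3 -> FAULT, evict 5, frames=[1,6,3] (faults so far: 6)
  step 9: ref 6 -> HIT, frames=[1,6,3] (faults so far: 6)
  step 10: ref 1 -> HIT, frames=[1,6,3] (faults so far: 6)
  step 11: ref 3 -> HIT, frames=[1,6,3] (faults so far: 6)
  step 12: ref 2 -> FAULT, evict 3, frames=[1,6,2] (faults so far: 7)
  step 13: ref 1 -> HIT, frames=[1,6,2] (faults so far: 7)
  Optimal total faults: 7

Answer: 10 9 7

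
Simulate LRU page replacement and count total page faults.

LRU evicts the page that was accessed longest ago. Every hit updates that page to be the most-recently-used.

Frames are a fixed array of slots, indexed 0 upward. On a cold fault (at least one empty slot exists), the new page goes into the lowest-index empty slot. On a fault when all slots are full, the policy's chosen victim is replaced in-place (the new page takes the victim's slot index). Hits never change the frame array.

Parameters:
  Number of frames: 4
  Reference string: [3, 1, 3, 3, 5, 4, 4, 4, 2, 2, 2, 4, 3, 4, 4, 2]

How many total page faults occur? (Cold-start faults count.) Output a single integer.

Step 0: ref 3 → FAULT, frames=[3,-,-,-]
Step 1: ref 1 → FAULT, frames=[3,1,-,-]
Step 2: ref 3 → HIT, frames=[3,1,-,-]
Step 3: ref 3 → HIT, frames=[3,1,-,-]
Step 4: ref 5 → FAULT, frames=[3,1,5,-]
Step 5: ref 4 → FAULT, frames=[3,1,5,4]
Step 6: ref 4 → HIT, frames=[3,1,5,4]
Step 7: ref 4 → HIT, frames=[3,1,5,4]
Step 8: ref 2 → FAULT (evict 1), frames=[3,2,5,4]
Step 9: ref 2 → HIT, frames=[3,2,5,4]
Step 10: ref 2 → HIT, frames=[3,2,5,4]
Step 11: ref 4 → HIT, frames=[3,2,5,4]
Step 12: ref 3 → HIT, frames=[3,2,5,4]
Step 13: ref 4 → HIT, frames=[3,2,5,4]
Step 14: ref 4 → HIT, frames=[3,2,5,4]
Step 15: ref 2 → HIT, frames=[3,2,5,4]
Total faults: 5

Answer: 5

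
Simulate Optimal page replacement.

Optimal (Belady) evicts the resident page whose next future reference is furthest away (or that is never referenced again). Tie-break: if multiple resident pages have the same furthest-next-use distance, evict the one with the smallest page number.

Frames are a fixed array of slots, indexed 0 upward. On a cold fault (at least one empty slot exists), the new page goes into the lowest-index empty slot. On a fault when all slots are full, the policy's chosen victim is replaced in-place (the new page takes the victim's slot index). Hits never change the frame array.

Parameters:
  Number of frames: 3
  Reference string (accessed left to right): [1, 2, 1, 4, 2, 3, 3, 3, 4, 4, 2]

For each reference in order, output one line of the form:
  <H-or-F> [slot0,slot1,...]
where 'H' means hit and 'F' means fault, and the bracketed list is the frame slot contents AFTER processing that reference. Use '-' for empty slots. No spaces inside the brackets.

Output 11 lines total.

F [1,-,-]
F [1,2,-]
H [1,2,-]
F [1,2,4]
H [1,2,4]
F [3,2,4]
H [3,2,4]
H [3,2,4]
H [3,2,4]
H [3,2,4]
H [3,2,4]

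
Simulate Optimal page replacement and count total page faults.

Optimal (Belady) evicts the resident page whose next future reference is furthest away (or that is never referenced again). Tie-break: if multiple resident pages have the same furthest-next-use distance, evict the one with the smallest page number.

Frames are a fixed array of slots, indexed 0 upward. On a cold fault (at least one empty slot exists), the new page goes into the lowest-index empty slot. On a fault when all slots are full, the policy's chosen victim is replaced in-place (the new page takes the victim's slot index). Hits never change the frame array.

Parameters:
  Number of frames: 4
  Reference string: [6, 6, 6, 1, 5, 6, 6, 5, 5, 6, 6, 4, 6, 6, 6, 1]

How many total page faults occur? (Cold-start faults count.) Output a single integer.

Step 0: ref 6 → FAULT, frames=[6,-,-,-]
Step 1: ref 6 → HIT, frames=[6,-,-,-]
Step 2: ref 6 → HIT, frames=[6,-,-,-]
Step 3: ref 1 → FAULT, frames=[6,1,-,-]
Step 4: ref 5 → FAULT, frames=[6,1,5,-]
Step 5: ref 6 → HIT, frames=[6,1,5,-]
Step 6: ref 6 → HIT, frames=[6,1,5,-]
Step 7: ref 5 → HIT, frames=[6,1,5,-]
Step 8: ref 5 → HIT, frames=[6,1,5,-]
Step 9: ref 6 → HIT, frames=[6,1,5,-]
Step 10: ref 6 → HIT, frames=[6,1,5,-]
Step 11: ref 4 → FAULT, frames=[6,1,5,4]
Step 12: ref 6 → HIT, frames=[6,1,5,4]
Step 13: ref 6 → HIT, frames=[6,1,5,4]
Step 14: ref 6 → HIT, frames=[6,1,5,4]
Step 15: ref 1 → HIT, frames=[6,1,5,4]
Total faults: 4

Answer: 4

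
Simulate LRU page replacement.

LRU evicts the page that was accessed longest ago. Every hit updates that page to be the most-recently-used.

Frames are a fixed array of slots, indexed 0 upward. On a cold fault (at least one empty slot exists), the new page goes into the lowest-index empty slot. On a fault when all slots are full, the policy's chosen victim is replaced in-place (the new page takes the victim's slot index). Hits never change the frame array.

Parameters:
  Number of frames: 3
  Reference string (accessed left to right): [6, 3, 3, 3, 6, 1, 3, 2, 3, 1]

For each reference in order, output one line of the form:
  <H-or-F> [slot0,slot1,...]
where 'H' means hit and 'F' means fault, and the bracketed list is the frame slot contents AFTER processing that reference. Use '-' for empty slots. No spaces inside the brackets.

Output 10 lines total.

F [6,-,-]
F [6,3,-]
H [6,3,-]
H [6,3,-]
H [6,3,-]
F [6,3,1]
H [6,3,1]
F [2,3,1]
H [2,3,1]
H [2,3,1]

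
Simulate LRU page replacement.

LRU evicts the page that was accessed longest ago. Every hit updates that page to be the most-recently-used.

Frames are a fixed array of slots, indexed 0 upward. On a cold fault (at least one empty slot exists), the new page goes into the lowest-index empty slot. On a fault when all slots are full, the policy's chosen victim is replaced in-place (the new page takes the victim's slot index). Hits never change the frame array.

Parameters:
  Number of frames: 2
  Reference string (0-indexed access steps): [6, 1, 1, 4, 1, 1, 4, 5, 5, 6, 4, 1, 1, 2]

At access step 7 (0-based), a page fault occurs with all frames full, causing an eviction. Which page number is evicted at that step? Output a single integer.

Step 0: ref 6 -> FAULT, frames=[6,-]
Step 1: ref 1 -> FAULT, frames=[6,1]
Step 2: ref 1 -> HIT, frames=[6,1]
Step 3: ref 4 -> FAULT, evict 6, frames=[4,1]
Step 4: ref 1 -> HIT, frames=[4,1]
Step 5: ref 1 -> HIT, frames=[4,1]
Step 6: ref 4 -> HIT, frames=[4,1]
Step 7: ref 5 -> FAULT, evict 1, frames=[4,5]
At step 7: evicted page 1

Answer: 1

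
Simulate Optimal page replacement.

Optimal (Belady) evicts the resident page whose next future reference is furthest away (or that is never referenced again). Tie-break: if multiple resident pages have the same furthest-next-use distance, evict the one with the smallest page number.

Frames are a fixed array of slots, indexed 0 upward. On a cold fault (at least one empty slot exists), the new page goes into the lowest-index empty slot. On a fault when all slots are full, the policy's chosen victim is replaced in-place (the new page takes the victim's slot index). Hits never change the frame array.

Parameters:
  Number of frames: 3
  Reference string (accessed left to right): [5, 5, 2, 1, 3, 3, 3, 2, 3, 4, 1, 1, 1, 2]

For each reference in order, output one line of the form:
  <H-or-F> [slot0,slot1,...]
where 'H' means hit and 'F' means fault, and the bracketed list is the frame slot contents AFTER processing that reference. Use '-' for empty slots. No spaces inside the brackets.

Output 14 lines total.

F [5,-,-]
H [5,-,-]
F [5,2,-]
F [5,2,1]
F [3,2,1]
H [3,2,1]
H [3,2,1]
H [3,2,1]
H [3,2,1]
F [4,2,1]
H [4,2,1]
H [4,2,1]
H [4,2,1]
H [4,2,1]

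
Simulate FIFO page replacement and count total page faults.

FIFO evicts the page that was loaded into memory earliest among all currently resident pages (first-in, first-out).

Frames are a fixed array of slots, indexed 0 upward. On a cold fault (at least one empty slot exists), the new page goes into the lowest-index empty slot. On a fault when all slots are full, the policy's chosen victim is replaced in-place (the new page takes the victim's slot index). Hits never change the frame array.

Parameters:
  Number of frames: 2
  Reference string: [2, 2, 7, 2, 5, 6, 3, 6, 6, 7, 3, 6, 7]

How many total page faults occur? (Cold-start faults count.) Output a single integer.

Step 0: ref 2 → FAULT, frames=[2,-]
Step 1: ref 2 → HIT, frames=[2,-]
Step 2: ref 7 → FAULT, frames=[2,7]
Step 3: ref 2 → HIT, frames=[2,7]
Step 4: ref 5 → FAULT (evict 2), frames=[5,7]
Step 5: ref 6 → FAULT (evict 7), frames=[5,6]
Step 6: ref 3 → FAULT (evict 5), frames=[3,6]
Step 7: ref 6 → HIT, frames=[3,6]
Step 8: ref 6 → HIT, frames=[3,6]
Step 9: ref 7 → FAULT (evict 6), frames=[3,7]
Step 10: ref 3 → HIT, frames=[3,7]
Step 11: ref 6 → FAULT (evict 3), frames=[6,7]
Step 12: ref 7 → HIT, frames=[6,7]
Total faults: 7

Answer: 7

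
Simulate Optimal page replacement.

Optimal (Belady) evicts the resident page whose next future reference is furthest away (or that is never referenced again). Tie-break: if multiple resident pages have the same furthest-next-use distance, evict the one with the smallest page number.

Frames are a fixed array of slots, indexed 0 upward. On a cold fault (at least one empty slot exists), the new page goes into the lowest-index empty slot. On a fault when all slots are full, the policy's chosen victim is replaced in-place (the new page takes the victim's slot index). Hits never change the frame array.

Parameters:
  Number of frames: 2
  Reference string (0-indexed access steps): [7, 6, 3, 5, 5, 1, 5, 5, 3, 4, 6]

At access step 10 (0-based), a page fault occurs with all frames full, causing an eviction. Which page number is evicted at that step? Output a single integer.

Answer: 4

Derivation:
Step 0: ref 7 -> FAULT, frames=[7,-]
Step 1: ref 6 -> FAULT, frames=[7,6]
Step 2: ref 3 -> FAULT, evict 7, frames=[3,6]
Step 3: ref 5 -> FAULT, evict 6, frames=[3,5]
Step 4: ref 5 -> HIT, frames=[3,5]
Step 5: ref 1 -> FAULT, evict 3, frames=[1,5]
Step 6: ref 5 -> HIT, frames=[1,5]
Step 7: ref 5 -> HIT, frames=[1,5]
Step 8: ref 3 -> FAULT, evict 1, frames=[3,5]
Step 9: ref 4 -> FAULT, evict 3, frames=[4,5]
Step 10: ref 6 -> FAULT, evict 4, frames=[6,5]
At step 10: evicted page 4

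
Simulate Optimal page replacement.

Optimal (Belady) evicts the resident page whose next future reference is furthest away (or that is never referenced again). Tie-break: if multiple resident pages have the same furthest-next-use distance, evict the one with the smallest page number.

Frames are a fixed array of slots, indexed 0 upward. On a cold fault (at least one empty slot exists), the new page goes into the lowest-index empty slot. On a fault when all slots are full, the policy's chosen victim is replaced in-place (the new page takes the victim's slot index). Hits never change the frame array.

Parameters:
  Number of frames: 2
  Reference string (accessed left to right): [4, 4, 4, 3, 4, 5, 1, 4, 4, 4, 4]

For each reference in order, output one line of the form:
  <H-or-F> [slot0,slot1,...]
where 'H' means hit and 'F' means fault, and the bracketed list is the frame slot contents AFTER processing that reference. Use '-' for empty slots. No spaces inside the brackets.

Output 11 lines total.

F [4,-]
H [4,-]
H [4,-]
F [4,3]
H [4,3]
F [4,5]
F [4,1]
H [4,1]
H [4,1]
H [4,1]
H [4,1]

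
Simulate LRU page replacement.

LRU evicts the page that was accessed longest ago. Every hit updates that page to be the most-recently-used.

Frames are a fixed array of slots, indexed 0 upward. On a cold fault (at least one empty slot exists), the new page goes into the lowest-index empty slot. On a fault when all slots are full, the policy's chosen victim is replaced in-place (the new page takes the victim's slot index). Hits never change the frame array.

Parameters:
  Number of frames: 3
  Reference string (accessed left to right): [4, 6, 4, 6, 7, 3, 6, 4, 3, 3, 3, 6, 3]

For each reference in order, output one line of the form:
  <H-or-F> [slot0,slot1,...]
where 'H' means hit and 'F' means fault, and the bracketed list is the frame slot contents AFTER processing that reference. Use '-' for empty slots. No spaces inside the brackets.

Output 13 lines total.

F [4,-,-]
F [4,6,-]
H [4,6,-]
H [4,6,-]
F [4,6,7]
F [3,6,7]
H [3,6,7]
F [3,6,4]
H [3,6,4]
H [3,6,4]
H [3,6,4]
H [3,6,4]
H [3,6,4]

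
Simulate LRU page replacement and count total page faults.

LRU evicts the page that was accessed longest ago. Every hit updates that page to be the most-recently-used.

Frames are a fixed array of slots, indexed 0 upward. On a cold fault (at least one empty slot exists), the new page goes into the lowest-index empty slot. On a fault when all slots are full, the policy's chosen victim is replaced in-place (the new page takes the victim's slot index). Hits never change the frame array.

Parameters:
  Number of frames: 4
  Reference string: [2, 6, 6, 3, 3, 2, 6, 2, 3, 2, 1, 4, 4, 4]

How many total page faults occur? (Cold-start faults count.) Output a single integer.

Answer: 5

Derivation:
Step 0: ref 2 → FAULT, frames=[2,-,-,-]
Step 1: ref 6 → FAULT, frames=[2,6,-,-]
Step 2: ref 6 → HIT, frames=[2,6,-,-]
Step 3: ref 3 → FAULT, frames=[2,6,3,-]
Step 4: ref 3 → HIT, frames=[2,6,3,-]
Step 5: ref 2 → HIT, frames=[2,6,3,-]
Step 6: ref 6 → HIT, frames=[2,6,3,-]
Step 7: ref 2 → HIT, frames=[2,6,3,-]
Step 8: ref 3 → HIT, frames=[2,6,3,-]
Step 9: ref 2 → HIT, frames=[2,6,3,-]
Step 10: ref 1 → FAULT, frames=[2,6,3,1]
Step 11: ref 4 → FAULT (evict 6), frames=[2,4,3,1]
Step 12: ref 4 → HIT, frames=[2,4,3,1]
Step 13: ref 4 → HIT, frames=[2,4,3,1]
Total faults: 5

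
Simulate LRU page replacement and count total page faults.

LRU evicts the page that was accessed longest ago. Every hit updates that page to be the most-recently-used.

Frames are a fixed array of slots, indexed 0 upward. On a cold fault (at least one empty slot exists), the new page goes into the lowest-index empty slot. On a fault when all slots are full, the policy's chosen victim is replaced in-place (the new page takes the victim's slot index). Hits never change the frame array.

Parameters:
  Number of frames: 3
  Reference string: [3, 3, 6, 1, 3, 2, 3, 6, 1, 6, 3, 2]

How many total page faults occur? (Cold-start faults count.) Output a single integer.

Answer: 7

Derivation:
Step 0: ref 3 → FAULT, frames=[3,-,-]
Step 1: ref 3 → HIT, frames=[3,-,-]
Step 2: ref 6 → FAULT, frames=[3,6,-]
Step 3: ref 1 → FAULT, frames=[3,6,1]
Step 4: ref 3 → HIT, frames=[3,6,1]
Step 5: ref 2 → FAULT (evict 6), frames=[3,2,1]
Step 6: ref 3 → HIT, frames=[3,2,1]
Step 7: ref 6 → FAULT (evict 1), frames=[3,2,6]
Step 8: ref 1 → FAULT (evict 2), frames=[3,1,6]
Step 9: ref 6 → HIT, frames=[3,1,6]
Step 10: ref 3 → HIT, frames=[3,1,6]
Step 11: ref 2 → FAULT (evict 1), frames=[3,2,6]
Total faults: 7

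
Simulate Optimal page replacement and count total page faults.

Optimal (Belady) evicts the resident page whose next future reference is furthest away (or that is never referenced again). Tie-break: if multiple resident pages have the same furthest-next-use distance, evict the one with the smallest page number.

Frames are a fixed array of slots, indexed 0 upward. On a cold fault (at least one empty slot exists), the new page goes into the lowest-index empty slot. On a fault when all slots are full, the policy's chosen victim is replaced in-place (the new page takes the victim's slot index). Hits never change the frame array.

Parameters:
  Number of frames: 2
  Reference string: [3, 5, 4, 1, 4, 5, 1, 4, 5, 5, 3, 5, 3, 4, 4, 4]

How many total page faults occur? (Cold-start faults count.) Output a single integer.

Answer: 8

Derivation:
Step 0: ref 3 → FAULT, frames=[3,-]
Step 1: ref 5 → FAULT, frames=[3,5]
Step 2: ref 4 → FAULT (evict 3), frames=[4,5]
Step 3: ref 1 → FAULT (evict 5), frames=[4,1]
Step 4: ref 4 → HIT, frames=[4,1]
Step 5: ref 5 → FAULT (evict 4), frames=[5,1]
Step 6: ref 1 → HIT, frames=[5,1]
Step 7: ref 4 → FAULT (evict 1), frames=[5,4]
Step 8: ref 5 → HIT, frames=[5,4]
Step 9: ref 5 → HIT, frames=[5,4]
Step 10: ref 3 → FAULT (evict 4), frames=[5,3]
Step 11: ref 5 → HIT, frames=[5,3]
Step 12: ref 3 → HIT, frames=[5,3]
Step 13: ref 4 → FAULT (evict 3), frames=[5,4]
Step 14: ref 4 → HIT, frames=[5,4]
Step 15: ref 4 → HIT, frames=[5,4]
Total faults: 8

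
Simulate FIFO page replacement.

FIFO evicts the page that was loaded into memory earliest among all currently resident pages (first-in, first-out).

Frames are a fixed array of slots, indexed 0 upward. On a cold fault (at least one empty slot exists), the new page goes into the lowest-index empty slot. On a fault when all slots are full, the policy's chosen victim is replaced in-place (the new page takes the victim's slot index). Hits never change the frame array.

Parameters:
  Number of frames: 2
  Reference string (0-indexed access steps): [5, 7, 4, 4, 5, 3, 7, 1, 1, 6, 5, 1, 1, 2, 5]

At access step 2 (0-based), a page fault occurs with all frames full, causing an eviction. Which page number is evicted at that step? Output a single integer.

Answer: 5

Derivation:
Step 0: ref 5 -> FAULT, frames=[5,-]
Step 1: ref 7 -> FAULT, frames=[5,7]
Step 2: ref 4 -> FAULT, evict 5, frames=[4,7]
At step 2: evicted page 5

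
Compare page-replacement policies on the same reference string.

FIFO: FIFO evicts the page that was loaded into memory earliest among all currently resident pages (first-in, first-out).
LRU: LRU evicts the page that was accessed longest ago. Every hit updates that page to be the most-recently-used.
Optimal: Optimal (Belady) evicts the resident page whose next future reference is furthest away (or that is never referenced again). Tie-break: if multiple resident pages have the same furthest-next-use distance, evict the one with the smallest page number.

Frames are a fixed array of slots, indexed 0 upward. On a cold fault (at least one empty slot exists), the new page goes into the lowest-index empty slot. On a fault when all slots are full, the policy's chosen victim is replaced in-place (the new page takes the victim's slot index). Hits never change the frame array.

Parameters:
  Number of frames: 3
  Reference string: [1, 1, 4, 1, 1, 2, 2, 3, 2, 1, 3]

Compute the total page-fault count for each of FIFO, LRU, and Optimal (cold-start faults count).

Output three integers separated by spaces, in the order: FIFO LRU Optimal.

--- FIFO ---
  step 0: ref 1 -> FAULT, frames=[1,-,-] (faults so far: 1)
  step 1: ref 1 -> HIT, frames=[1,-,-] (faults so far: 1)
  step 2: ref 4 -> FAULT, frames=[1,4,-] (faults so far: 2)
  step 3: ref 1 -> HIT, frames=[1,4,-] (faults so far: 2)
  step 4: ref 1 -> HIT, frames=[1,4,-] (faults so far: 2)
  step 5: ref 2 -> FAULT, frames=[1,4,2] (faults so far: 3)
  step 6: ref 2 -> HIT, frames=[1,4,2] (faults so far: 3)
  step 7: ref 3 -> FAULT, evict 1, frames=[3,4,2] (faults so far: 4)
  step 8: ref 2 -> HIT, frames=[3,4,2] (faults so far: 4)
  step 9: ref 1 -> FAULT, evict 4, frames=[3,1,2] (faults so far: 5)
  step 10: ref 3 -> HIT, frames=[3,1,2] (faults so far: 5)
  FIFO total faults: 5
--- LRU ---
  step 0: ref 1 -> FAULT, frames=[1,-,-] (faults so far: 1)
  step 1: ref 1 -> HIT, frames=[1,-,-] (faults so far: 1)
  step 2: ref 4 -> FAULT, frames=[1,4,-] (faults so far: 2)
  step 3: ref 1 -> HIT, frames=[1,4,-] (faults so far: 2)
  step 4: ref 1 -> HIT, frames=[1,4,-] (faults so far: 2)
  step 5: ref 2 -> FAULT, frames=[1,4,2] (faults so far: 3)
  step 6: ref 2 -> HIT, frames=[1,4,2] (faults so far: 3)
  step 7: ref 3 -> FAULT, evict 4, frames=[1,3,2] (faults so far: 4)
  step 8: ref 2 -> HIT, frames=[1,3,2] (faults so far: 4)
  step 9: ref 1 -> HIT, frames=[1,3,2] (faults so far: 4)
  step 10: ref 3 -> HIT, frames=[1,3,2] (faults so far: 4)
  LRU total faults: 4
--- Optimal ---
  step 0: ref 1 -> FAULT, frames=[1,-,-] (faults so far: 1)
  step 1: ref 1 -> HIT, frames=[1,-,-] (faults so far: 1)
  step 2: ref 4 -> FAULT, frames=[1,4,-] (faults so far: 2)
  step 3: ref 1 -> HIT, frames=[1,4,-] (faults so far: 2)
  step 4: ref 1 -> HIT, frames=[1,4,-] (faults so far: 2)
  step 5: ref 2 -> FAULT, frames=[1,4,2] (faults so far: 3)
  step 6: ref 2 -> HIT, frames=[1,4,2] (faults so far: 3)
  step 7: ref 3 -> FAULT, evict 4, frames=[1,3,2] (faults so far: 4)
  step 8: ref 2 -> HIT, frames=[1,3,2] (faults so far: 4)
  step 9: ref 1 -> HIT, frames=[1,3,2] (faults so far: 4)
  step 10: ref 3 -> HIT, frames=[1,3,2] (faults so far: 4)
  Optimal total faults: 4

Answer: 5 4 4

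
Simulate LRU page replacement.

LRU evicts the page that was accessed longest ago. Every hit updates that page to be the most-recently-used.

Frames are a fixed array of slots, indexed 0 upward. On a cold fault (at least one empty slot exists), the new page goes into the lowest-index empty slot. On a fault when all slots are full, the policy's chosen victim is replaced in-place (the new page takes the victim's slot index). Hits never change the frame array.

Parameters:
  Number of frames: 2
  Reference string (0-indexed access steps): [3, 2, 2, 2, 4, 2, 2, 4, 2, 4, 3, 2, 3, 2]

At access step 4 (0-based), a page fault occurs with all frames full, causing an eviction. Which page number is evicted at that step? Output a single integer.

Answer: 3

Derivation:
Step 0: ref 3 -> FAULT, frames=[3,-]
Step 1: ref 2 -> FAULT, frames=[3,2]
Step 2: ref 2 -> HIT, frames=[3,2]
Step 3: ref 2 -> HIT, frames=[3,2]
Step 4: ref 4 -> FAULT, evict 3, frames=[4,2]
At step 4: evicted page 3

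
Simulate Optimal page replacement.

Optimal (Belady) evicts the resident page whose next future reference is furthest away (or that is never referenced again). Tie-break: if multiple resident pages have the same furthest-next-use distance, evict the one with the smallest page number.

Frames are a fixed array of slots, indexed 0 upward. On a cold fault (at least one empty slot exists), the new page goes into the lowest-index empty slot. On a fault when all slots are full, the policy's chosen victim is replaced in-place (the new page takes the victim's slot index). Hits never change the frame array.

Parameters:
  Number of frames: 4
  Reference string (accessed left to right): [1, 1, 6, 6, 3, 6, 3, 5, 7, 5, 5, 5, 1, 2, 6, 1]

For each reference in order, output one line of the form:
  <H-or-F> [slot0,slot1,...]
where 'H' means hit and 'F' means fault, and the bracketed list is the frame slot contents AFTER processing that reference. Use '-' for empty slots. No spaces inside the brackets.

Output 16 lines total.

F [1,-,-,-]
H [1,-,-,-]
F [1,6,-,-]
H [1,6,-,-]
F [1,6,3,-]
H [1,6,3,-]
H [1,6,3,-]
F [1,6,3,5]
F [1,6,7,5]
H [1,6,7,5]
H [1,6,7,5]
H [1,6,7,5]
H [1,6,7,5]
F [1,6,7,2]
H [1,6,7,2]
H [1,6,7,2]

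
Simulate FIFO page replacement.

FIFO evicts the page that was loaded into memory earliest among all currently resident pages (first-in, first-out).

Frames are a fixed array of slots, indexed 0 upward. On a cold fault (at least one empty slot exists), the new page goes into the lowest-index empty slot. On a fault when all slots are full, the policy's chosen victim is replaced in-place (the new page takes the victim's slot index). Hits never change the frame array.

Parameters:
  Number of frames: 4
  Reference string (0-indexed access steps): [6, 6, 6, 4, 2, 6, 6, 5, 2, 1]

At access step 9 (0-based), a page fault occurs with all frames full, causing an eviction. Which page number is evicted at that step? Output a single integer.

Answer: 6

Derivation:
Step 0: ref 6 -> FAULT, frames=[6,-,-,-]
Step 1: ref 6 -> HIT, frames=[6,-,-,-]
Step 2: ref 6 -> HIT, frames=[6,-,-,-]
Step 3: ref 4 -> FAULT, frames=[6,4,-,-]
Step 4: ref 2 -> FAULT, frames=[6,4,2,-]
Step 5: ref 6 -> HIT, frames=[6,4,2,-]
Step 6: ref 6 -> HIT, frames=[6,4,2,-]
Step 7: ref 5 -> FAULT, frames=[6,4,2,5]
Step 8: ref 2 -> HIT, frames=[6,4,2,5]
Step 9: ref 1 -> FAULT, evict 6, frames=[1,4,2,5]
At step 9: evicted page 6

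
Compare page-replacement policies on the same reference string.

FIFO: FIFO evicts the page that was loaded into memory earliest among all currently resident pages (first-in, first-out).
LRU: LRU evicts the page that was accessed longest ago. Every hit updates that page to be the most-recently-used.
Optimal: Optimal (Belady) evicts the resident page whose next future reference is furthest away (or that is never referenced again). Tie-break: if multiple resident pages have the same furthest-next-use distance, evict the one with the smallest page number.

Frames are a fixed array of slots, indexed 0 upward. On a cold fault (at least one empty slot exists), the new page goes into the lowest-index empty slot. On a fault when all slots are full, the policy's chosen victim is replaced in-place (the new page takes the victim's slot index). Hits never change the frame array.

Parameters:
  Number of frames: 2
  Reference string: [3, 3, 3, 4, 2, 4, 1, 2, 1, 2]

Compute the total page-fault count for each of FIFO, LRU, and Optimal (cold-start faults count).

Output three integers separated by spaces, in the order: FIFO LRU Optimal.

--- FIFO ---
  step 0: ref 3 -> FAULT, frames=[3,-] (faults so far: 1)
  step 1: ref 3 -> HIT, frames=[3,-] (faults so far: 1)
  step 2: ref 3 -> HIT, frames=[3,-] (faults so far: 1)
  step 3: ref 4 -> FAULT, frames=[3,4] (faults so far: 2)
  step 4: ref 2 -> FAULT, evict 3, frames=[2,4] (faults so far: 3)
  step 5: ref 4 -> HIT, frames=[2,4] (faults so far: 3)
  step 6: ref 1 -> FAULT, evict 4, frames=[2,1] (faults so far: 4)
  step 7: ref 2 -> HIT, frames=[2,1] (faults so far: 4)
  step 8: ref 1 -> HIT, frames=[2,1] (faults so far: 4)
  step 9: ref 2 -> HIT, frames=[2,1] (faults so far: 4)
  FIFO total faults: 4
--- LRU ---
  step 0: ref 3 -> FAULT, frames=[3,-] (faults so far: 1)
  step 1: ref 3 -> HIT, frames=[3,-] (faults so far: 1)
  step 2: ref 3 -> HIT, frames=[3,-] (faults so far: 1)
  step 3: ref 4 -> FAULT, frames=[3,4] (faults so far: 2)
  step 4: ref 2 -> FAULT, evict 3, frames=[2,4] (faults so far: 3)
  step 5: ref 4 -> HIT, frames=[2,4] (faults so far: 3)
  step 6: ref 1 -> FAULT, evict 2, frames=[1,4] (faults so far: 4)
  step 7: ref 2 -> FAULT, evict 4, frames=[1,2] (faults so far: 5)
  step 8: ref 1 -> HIT, frames=[1,2] (faults so far: 5)
  step 9: ref 2 -> HIT, frames=[1,2] (faults so far: 5)
  LRU total faults: 5
--- Optimal ---
  step 0: ref 3 -> FAULT, frames=[3,-] (faults so far: 1)
  step 1: ref 3 -> HIT, frames=[3,-] (faults so far: 1)
  step 2: ref 3 -> HIT, frames=[3,-] (faults so far: 1)
  step 3: ref 4 -> FAULT, frames=[3,4] (faults so far: 2)
  step 4: ref 2 -> FAULT, evict 3, frames=[2,4] (faults so far: 3)
  step 5: ref 4 -> HIT, frames=[2,4] (faults so far: 3)
  step 6: ref 1 -> FAULT, evict 4, frames=[2,1] (faults so far: 4)
  step 7: ref 2 -> HIT, frames=[2,1] (faults so far: 4)
  step 8: ref 1 -> HIT, frames=[2,1] (faults so far: 4)
  step 9: ref 2 -> HIT, frames=[2,1] (faults so far: 4)
  Optimal total faults: 4

Answer: 4 5 4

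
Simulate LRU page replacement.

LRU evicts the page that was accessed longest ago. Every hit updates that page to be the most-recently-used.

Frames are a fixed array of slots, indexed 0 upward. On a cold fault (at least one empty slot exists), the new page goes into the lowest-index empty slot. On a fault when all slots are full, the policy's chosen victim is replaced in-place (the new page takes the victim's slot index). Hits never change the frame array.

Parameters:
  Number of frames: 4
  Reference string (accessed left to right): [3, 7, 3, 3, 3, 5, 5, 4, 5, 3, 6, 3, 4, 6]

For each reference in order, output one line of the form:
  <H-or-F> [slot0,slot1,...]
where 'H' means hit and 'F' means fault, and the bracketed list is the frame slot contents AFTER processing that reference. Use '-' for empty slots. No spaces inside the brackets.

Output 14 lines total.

F [3,-,-,-]
F [3,7,-,-]
H [3,7,-,-]
H [3,7,-,-]
H [3,7,-,-]
F [3,7,5,-]
H [3,7,5,-]
F [3,7,5,4]
H [3,7,5,4]
H [3,7,5,4]
F [3,6,5,4]
H [3,6,5,4]
H [3,6,5,4]
H [3,6,5,4]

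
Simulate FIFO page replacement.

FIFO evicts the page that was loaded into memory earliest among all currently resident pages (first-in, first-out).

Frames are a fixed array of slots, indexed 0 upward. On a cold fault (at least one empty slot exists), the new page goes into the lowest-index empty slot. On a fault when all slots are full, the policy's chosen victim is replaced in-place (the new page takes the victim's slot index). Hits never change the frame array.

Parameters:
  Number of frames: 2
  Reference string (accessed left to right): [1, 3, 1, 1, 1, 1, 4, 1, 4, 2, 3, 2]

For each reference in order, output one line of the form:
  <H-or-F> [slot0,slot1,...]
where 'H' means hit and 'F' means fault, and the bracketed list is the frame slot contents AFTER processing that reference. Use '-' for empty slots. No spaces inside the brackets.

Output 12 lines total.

F [1,-]
F [1,3]
H [1,3]
H [1,3]
H [1,3]
H [1,3]
F [4,3]
F [4,1]
H [4,1]
F [2,1]
F [2,3]
H [2,3]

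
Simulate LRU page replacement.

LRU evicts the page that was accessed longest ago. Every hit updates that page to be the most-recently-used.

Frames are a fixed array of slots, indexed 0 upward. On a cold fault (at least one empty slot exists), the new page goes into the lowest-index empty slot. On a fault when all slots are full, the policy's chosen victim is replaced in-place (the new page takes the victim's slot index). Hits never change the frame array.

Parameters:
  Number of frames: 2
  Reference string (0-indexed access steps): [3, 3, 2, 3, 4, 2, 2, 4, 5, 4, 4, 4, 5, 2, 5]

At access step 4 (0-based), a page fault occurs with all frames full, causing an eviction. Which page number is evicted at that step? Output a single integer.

Step 0: ref 3 -> FAULT, frames=[3,-]
Step 1: ref 3 -> HIT, frames=[3,-]
Step 2: ref 2 -> FAULT, frames=[3,2]
Step 3: ref 3 -> HIT, frames=[3,2]
Step 4: ref 4 -> FAULT, evict 2, frames=[3,4]
At step 4: evicted page 2

Answer: 2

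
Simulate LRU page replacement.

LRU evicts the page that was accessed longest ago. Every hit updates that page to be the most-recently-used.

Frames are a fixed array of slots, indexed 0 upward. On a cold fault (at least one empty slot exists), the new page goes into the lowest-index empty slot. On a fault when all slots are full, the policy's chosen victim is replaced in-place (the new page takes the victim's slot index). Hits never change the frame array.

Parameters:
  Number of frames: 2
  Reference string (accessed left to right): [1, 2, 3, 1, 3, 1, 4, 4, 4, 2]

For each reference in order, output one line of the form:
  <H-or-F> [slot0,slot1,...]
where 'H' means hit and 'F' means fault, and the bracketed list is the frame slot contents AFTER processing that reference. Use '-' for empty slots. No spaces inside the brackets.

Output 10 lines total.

F [1,-]
F [1,2]
F [3,2]
F [3,1]
H [3,1]
H [3,1]
F [4,1]
H [4,1]
H [4,1]
F [4,2]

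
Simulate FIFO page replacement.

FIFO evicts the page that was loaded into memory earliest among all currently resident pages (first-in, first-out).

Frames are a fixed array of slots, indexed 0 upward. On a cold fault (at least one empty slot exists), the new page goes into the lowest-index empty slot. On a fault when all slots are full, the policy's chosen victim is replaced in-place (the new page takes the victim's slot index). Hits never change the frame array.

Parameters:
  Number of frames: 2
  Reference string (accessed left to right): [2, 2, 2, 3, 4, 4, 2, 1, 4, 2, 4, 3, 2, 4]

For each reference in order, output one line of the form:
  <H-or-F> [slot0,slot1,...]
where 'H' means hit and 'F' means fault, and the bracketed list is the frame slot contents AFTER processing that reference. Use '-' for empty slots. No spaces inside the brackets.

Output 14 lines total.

F [2,-]
H [2,-]
H [2,-]
F [2,3]
F [4,3]
H [4,3]
F [4,2]
F [1,2]
F [1,4]
F [2,4]
H [2,4]
F [2,3]
H [2,3]
F [4,3]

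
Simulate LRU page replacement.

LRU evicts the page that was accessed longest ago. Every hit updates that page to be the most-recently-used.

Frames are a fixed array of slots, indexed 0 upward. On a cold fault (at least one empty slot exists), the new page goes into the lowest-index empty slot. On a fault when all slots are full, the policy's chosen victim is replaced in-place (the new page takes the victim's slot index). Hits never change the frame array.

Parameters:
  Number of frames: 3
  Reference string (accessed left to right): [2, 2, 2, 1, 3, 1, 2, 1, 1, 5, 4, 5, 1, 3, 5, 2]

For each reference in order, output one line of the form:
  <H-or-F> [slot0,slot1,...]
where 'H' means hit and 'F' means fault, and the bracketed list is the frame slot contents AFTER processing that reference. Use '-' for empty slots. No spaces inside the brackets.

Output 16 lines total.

F [2,-,-]
H [2,-,-]
H [2,-,-]
F [2,1,-]
F [2,1,3]
H [2,1,3]
H [2,1,3]
H [2,1,3]
H [2,1,3]
F [2,1,5]
F [4,1,5]
H [4,1,5]
H [4,1,5]
F [3,1,5]
H [3,1,5]
F [3,2,5]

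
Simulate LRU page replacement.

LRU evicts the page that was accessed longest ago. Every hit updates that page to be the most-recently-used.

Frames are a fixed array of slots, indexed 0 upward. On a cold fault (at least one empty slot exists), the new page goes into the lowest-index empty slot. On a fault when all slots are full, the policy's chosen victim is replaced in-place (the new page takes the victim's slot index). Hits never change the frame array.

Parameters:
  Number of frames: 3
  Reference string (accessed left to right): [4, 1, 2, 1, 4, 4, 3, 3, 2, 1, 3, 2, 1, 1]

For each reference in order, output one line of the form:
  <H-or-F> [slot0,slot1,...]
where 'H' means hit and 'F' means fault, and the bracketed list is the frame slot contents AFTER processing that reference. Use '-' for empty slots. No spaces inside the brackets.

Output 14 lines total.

F [4,-,-]
F [4,1,-]
F [4,1,2]
H [4,1,2]
H [4,1,2]
H [4,1,2]
F [4,1,3]
H [4,1,3]
F [4,2,3]
F [1,2,3]
H [1,2,3]
H [1,2,3]
H [1,2,3]
H [1,2,3]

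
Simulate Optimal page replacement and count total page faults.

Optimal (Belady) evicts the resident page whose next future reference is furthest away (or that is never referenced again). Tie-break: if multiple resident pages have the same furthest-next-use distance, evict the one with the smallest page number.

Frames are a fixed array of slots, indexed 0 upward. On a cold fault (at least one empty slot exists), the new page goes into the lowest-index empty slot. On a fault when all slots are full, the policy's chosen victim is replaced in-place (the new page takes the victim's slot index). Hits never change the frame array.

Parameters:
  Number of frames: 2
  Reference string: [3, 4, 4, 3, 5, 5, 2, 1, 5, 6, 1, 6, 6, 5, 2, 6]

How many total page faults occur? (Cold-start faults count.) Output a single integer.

Step 0: ref 3 → FAULT, frames=[3,-]
Step 1: ref 4 → FAULT, frames=[3,4]
Step 2: ref 4 → HIT, frames=[3,4]
Step 3: ref 3 → HIT, frames=[3,4]
Step 4: ref 5 → FAULT (evict 3), frames=[5,4]
Step 5: ref 5 → HIT, frames=[5,4]
Step 6: ref 2 → FAULT (evict 4), frames=[5,2]
Step 7: ref 1 → FAULT (evict 2), frames=[5,1]
Step 8: ref 5 → HIT, frames=[5,1]
Step 9: ref 6 → FAULT (evict 5), frames=[6,1]
Step 10: ref 1 → HIT, frames=[6,1]
Step 11: ref 6 → HIT, frames=[6,1]
Step 12: ref 6 → HIT, frames=[6,1]
Step 13: ref 5 → FAULT (evict 1), frames=[6,5]
Step 14: ref 2 → FAULT (evict 5), frames=[6,2]
Step 15: ref 6 → HIT, frames=[6,2]
Total faults: 8

Answer: 8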